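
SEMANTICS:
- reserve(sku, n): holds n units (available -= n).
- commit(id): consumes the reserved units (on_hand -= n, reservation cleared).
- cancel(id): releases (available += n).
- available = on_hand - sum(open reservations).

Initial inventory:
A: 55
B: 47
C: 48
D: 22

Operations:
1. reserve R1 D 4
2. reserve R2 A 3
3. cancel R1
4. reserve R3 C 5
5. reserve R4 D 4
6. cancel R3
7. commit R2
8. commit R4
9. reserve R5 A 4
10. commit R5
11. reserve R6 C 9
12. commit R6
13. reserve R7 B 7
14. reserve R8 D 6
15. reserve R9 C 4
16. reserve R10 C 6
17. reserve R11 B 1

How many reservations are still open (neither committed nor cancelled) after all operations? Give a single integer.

Answer: 5

Derivation:
Step 1: reserve R1 D 4 -> on_hand[A=55 B=47 C=48 D=22] avail[A=55 B=47 C=48 D=18] open={R1}
Step 2: reserve R2 A 3 -> on_hand[A=55 B=47 C=48 D=22] avail[A=52 B=47 C=48 D=18] open={R1,R2}
Step 3: cancel R1 -> on_hand[A=55 B=47 C=48 D=22] avail[A=52 B=47 C=48 D=22] open={R2}
Step 4: reserve R3 C 5 -> on_hand[A=55 B=47 C=48 D=22] avail[A=52 B=47 C=43 D=22] open={R2,R3}
Step 5: reserve R4 D 4 -> on_hand[A=55 B=47 C=48 D=22] avail[A=52 B=47 C=43 D=18] open={R2,R3,R4}
Step 6: cancel R3 -> on_hand[A=55 B=47 C=48 D=22] avail[A=52 B=47 C=48 D=18] open={R2,R4}
Step 7: commit R2 -> on_hand[A=52 B=47 C=48 D=22] avail[A=52 B=47 C=48 D=18] open={R4}
Step 8: commit R4 -> on_hand[A=52 B=47 C=48 D=18] avail[A=52 B=47 C=48 D=18] open={}
Step 9: reserve R5 A 4 -> on_hand[A=52 B=47 C=48 D=18] avail[A=48 B=47 C=48 D=18] open={R5}
Step 10: commit R5 -> on_hand[A=48 B=47 C=48 D=18] avail[A=48 B=47 C=48 D=18] open={}
Step 11: reserve R6 C 9 -> on_hand[A=48 B=47 C=48 D=18] avail[A=48 B=47 C=39 D=18] open={R6}
Step 12: commit R6 -> on_hand[A=48 B=47 C=39 D=18] avail[A=48 B=47 C=39 D=18] open={}
Step 13: reserve R7 B 7 -> on_hand[A=48 B=47 C=39 D=18] avail[A=48 B=40 C=39 D=18] open={R7}
Step 14: reserve R8 D 6 -> on_hand[A=48 B=47 C=39 D=18] avail[A=48 B=40 C=39 D=12] open={R7,R8}
Step 15: reserve R9 C 4 -> on_hand[A=48 B=47 C=39 D=18] avail[A=48 B=40 C=35 D=12] open={R7,R8,R9}
Step 16: reserve R10 C 6 -> on_hand[A=48 B=47 C=39 D=18] avail[A=48 B=40 C=29 D=12] open={R10,R7,R8,R9}
Step 17: reserve R11 B 1 -> on_hand[A=48 B=47 C=39 D=18] avail[A=48 B=39 C=29 D=12] open={R10,R11,R7,R8,R9}
Open reservations: ['R10', 'R11', 'R7', 'R8', 'R9'] -> 5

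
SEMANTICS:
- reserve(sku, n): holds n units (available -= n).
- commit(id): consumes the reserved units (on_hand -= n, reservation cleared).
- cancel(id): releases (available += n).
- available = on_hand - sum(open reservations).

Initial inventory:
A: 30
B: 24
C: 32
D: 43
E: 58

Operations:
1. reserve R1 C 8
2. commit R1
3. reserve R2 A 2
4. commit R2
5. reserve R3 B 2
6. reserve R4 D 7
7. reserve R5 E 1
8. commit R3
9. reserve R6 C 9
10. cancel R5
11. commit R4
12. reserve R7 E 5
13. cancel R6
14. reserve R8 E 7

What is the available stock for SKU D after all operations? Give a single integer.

Answer: 36

Derivation:
Step 1: reserve R1 C 8 -> on_hand[A=30 B=24 C=32 D=43 E=58] avail[A=30 B=24 C=24 D=43 E=58] open={R1}
Step 2: commit R1 -> on_hand[A=30 B=24 C=24 D=43 E=58] avail[A=30 B=24 C=24 D=43 E=58] open={}
Step 3: reserve R2 A 2 -> on_hand[A=30 B=24 C=24 D=43 E=58] avail[A=28 B=24 C=24 D=43 E=58] open={R2}
Step 4: commit R2 -> on_hand[A=28 B=24 C=24 D=43 E=58] avail[A=28 B=24 C=24 D=43 E=58] open={}
Step 5: reserve R3 B 2 -> on_hand[A=28 B=24 C=24 D=43 E=58] avail[A=28 B=22 C=24 D=43 E=58] open={R3}
Step 6: reserve R4 D 7 -> on_hand[A=28 B=24 C=24 D=43 E=58] avail[A=28 B=22 C=24 D=36 E=58] open={R3,R4}
Step 7: reserve R5 E 1 -> on_hand[A=28 B=24 C=24 D=43 E=58] avail[A=28 B=22 C=24 D=36 E=57] open={R3,R4,R5}
Step 8: commit R3 -> on_hand[A=28 B=22 C=24 D=43 E=58] avail[A=28 B=22 C=24 D=36 E=57] open={R4,R5}
Step 9: reserve R6 C 9 -> on_hand[A=28 B=22 C=24 D=43 E=58] avail[A=28 B=22 C=15 D=36 E=57] open={R4,R5,R6}
Step 10: cancel R5 -> on_hand[A=28 B=22 C=24 D=43 E=58] avail[A=28 B=22 C=15 D=36 E=58] open={R4,R6}
Step 11: commit R4 -> on_hand[A=28 B=22 C=24 D=36 E=58] avail[A=28 B=22 C=15 D=36 E=58] open={R6}
Step 12: reserve R7 E 5 -> on_hand[A=28 B=22 C=24 D=36 E=58] avail[A=28 B=22 C=15 D=36 E=53] open={R6,R7}
Step 13: cancel R6 -> on_hand[A=28 B=22 C=24 D=36 E=58] avail[A=28 B=22 C=24 D=36 E=53] open={R7}
Step 14: reserve R8 E 7 -> on_hand[A=28 B=22 C=24 D=36 E=58] avail[A=28 B=22 C=24 D=36 E=46] open={R7,R8}
Final available[D] = 36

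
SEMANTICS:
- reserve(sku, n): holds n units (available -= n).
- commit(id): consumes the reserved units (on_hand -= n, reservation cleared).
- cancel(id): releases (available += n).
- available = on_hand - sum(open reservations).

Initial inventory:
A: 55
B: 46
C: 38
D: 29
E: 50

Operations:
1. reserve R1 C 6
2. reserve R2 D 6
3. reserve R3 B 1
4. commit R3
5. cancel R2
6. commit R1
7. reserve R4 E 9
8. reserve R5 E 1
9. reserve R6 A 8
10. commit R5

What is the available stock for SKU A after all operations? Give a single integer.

Answer: 47

Derivation:
Step 1: reserve R1 C 6 -> on_hand[A=55 B=46 C=38 D=29 E=50] avail[A=55 B=46 C=32 D=29 E=50] open={R1}
Step 2: reserve R2 D 6 -> on_hand[A=55 B=46 C=38 D=29 E=50] avail[A=55 B=46 C=32 D=23 E=50] open={R1,R2}
Step 3: reserve R3 B 1 -> on_hand[A=55 B=46 C=38 D=29 E=50] avail[A=55 B=45 C=32 D=23 E=50] open={R1,R2,R3}
Step 4: commit R3 -> on_hand[A=55 B=45 C=38 D=29 E=50] avail[A=55 B=45 C=32 D=23 E=50] open={R1,R2}
Step 5: cancel R2 -> on_hand[A=55 B=45 C=38 D=29 E=50] avail[A=55 B=45 C=32 D=29 E=50] open={R1}
Step 6: commit R1 -> on_hand[A=55 B=45 C=32 D=29 E=50] avail[A=55 B=45 C=32 D=29 E=50] open={}
Step 7: reserve R4 E 9 -> on_hand[A=55 B=45 C=32 D=29 E=50] avail[A=55 B=45 C=32 D=29 E=41] open={R4}
Step 8: reserve R5 E 1 -> on_hand[A=55 B=45 C=32 D=29 E=50] avail[A=55 B=45 C=32 D=29 E=40] open={R4,R5}
Step 9: reserve R6 A 8 -> on_hand[A=55 B=45 C=32 D=29 E=50] avail[A=47 B=45 C=32 D=29 E=40] open={R4,R5,R6}
Step 10: commit R5 -> on_hand[A=55 B=45 C=32 D=29 E=49] avail[A=47 B=45 C=32 D=29 E=40] open={R4,R6}
Final available[A] = 47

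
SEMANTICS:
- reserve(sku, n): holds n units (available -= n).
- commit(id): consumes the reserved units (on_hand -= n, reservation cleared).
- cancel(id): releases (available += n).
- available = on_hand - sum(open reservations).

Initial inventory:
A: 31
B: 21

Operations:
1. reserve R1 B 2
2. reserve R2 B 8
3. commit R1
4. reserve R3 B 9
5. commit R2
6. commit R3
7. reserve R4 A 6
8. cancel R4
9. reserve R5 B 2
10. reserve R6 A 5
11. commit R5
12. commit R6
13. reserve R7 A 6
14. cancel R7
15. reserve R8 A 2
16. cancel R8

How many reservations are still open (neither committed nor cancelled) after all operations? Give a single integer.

Step 1: reserve R1 B 2 -> on_hand[A=31 B=21] avail[A=31 B=19] open={R1}
Step 2: reserve R2 B 8 -> on_hand[A=31 B=21] avail[A=31 B=11] open={R1,R2}
Step 3: commit R1 -> on_hand[A=31 B=19] avail[A=31 B=11] open={R2}
Step 4: reserve R3 B 9 -> on_hand[A=31 B=19] avail[A=31 B=2] open={R2,R3}
Step 5: commit R2 -> on_hand[A=31 B=11] avail[A=31 B=2] open={R3}
Step 6: commit R3 -> on_hand[A=31 B=2] avail[A=31 B=2] open={}
Step 7: reserve R4 A 6 -> on_hand[A=31 B=2] avail[A=25 B=2] open={R4}
Step 8: cancel R4 -> on_hand[A=31 B=2] avail[A=31 B=2] open={}
Step 9: reserve R5 B 2 -> on_hand[A=31 B=2] avail[A=31 B=0] open={R5}
Step 10: reserve R6 A 5 -> on_hand[A=31 B=2] avail[A=26 B=0] open={R5,R6}
Step 11: commit R5 -> on_hand[A=31 B=0] avail[A=26 B=0] open={R6}
Step 12: commit R6 -> on_hand[A=26 B=0] avail[A=26 B=0] open={}
Step 13: reserve R7 A 6 -> on_hand[A=26 B=0] avail[A=20 B=0] open={R7}
Step 14: cancel R7 -> on_hand[A=26 B=0] avail[A=26 B=0] open={}
Step 15: reserve R8 A 2 -> on_hand[A=26 B=0] avail[A=24 B=0] open={R8}
Step 16: cancel R8 -> on_hand[A=26 B=0] avail[A=26 B=0] open={}
Open reservations: [] -> 0

Answer: 0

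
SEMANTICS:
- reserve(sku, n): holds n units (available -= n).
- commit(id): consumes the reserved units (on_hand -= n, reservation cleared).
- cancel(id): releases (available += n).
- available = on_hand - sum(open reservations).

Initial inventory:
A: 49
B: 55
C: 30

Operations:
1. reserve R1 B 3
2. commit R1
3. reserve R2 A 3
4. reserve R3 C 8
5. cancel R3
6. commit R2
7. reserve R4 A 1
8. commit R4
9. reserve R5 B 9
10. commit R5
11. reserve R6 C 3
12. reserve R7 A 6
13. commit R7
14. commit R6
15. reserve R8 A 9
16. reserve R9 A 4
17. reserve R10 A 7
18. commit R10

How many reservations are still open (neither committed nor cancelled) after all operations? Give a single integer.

Step 1: reserve R1 B 3 -> on_hand[A=49 B=55 C=30] avail[A=49 B=52 C=30] open={R1}
Step 2: commit R1 -> on_hand[A=49 B=52 C=30] avail[A=49 B=52 C=30] open={}
Step 3: reserve R2 A 3 -> on_hand[A=49 B=52 C=30] avail[A=46 B=52 C=30] open={R2}
Step 4: reserve R3 C 8 -> on_hand[A=49 B=52 C=30] avail[A=46 B=52 C=22] open={R2,R3}
Step 5: cancel R3 -> on_hand[A=49 B=52 C=30] avail[A=46 B=52 C=30] open={R2}
Step 6: commit R2 -> on_hand[A=46 B=52 C=30] avail[A=46 B=52 C=30] open={}
Step 7: reserve R4 A 1 -> on_hand[A=46 B=52 C=30] avail[A=45 B=52 C=30] open={R4}
Step 8: commit R4 -> on_hand[A=45 B=52 C=30] avail[A=45 B=52 C=30] open={}
Step 9: reserve R5 B 9 -> on_hand[A=45 B=52 C=30] avail[A=45 B=43 C=30] open={R5}
Step 10: commit R5 -> on_hand[A=45 B=43 C=30] avail[A=45 B=43 C=30] open={}
Step 11: reserve R6 C 3 -> on_hand[A=45 B=43 C=30] avail[A=45 B=43 C=27] open={R6}
Step 12: reserve R7 A 6 -> on_hand[A=45 B=43 C=30] avail[A=39 B=43 C=27] open={R6,R7}
Step 13: commit R7 -> on_hand[A=39 B=43 C=30] avail[A=39 B=43 C=27] open={R6}
Step 14: commit R6 -> on_hand[A=39 B=43 C=27] avail[A=39 B=43 C=27] open={}
Step 15: reserve R8 A 9 -> on_hand[A=39 B=43 C=27] avail[A=30 B=43 C=27] open={R8}
Step 16: reserve R9 A 4 -> on_hand[A=39 B=43 C=27] avail[A=26 B=43 C=27] open={R8,R9}
Step 17: reserve R10 A 7 -> on_hand[A=39 B=43 C=27] avail[A=19 B=43 C=27] open={R10,R8,R9}
Step 18: commit R10 -> on_hand[A=32 B=43 C=27] avail[A=19 B=43 C=27] open={R8,R9}
Open reservations: ['R8', 'R9'] -> 2

Answer: 2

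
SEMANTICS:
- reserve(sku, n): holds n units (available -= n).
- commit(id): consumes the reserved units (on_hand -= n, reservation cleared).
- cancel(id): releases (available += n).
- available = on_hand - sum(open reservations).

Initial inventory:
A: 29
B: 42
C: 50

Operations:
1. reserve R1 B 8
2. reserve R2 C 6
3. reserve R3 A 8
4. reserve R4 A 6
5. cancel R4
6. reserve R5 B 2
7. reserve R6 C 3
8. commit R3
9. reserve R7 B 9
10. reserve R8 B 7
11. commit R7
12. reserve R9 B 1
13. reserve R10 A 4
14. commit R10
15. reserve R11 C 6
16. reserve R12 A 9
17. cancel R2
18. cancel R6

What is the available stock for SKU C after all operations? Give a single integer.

Answer: 44

Derivation:
Step 1: reserve R1 B 8 -> on_hand[A=29 B=42 C=50] avail[A=29 B=34 C=50] open={R1}
Step 2: reserve R2 C 6 -> on_hand[A=29 B=42 C=50] avail[A=29 B=34 C=44] open={R1,R2}
Step 3: reserve R3 A 8 -> on_hand[A=29 B=42 C=50] avail[A=21 B=34 C=44] open={R1,R2,R3}
Step 4: reserve R4 A 6 -> on_hand[A=29 B=42 C=50] avail[A=15 B=34 C=44] open={R1,R2,R3,R4}
Step 5: cancel R4 -> on_hand[A=29 B=42 C=50] avail[A=21 B=34 C=44] open={R1,R2,R3}
Step 6: reserve R5 B 2 -> on_hand[A=29 B=42 C=50] avail[A=21 B=32 C=44] open={R1,R2,R3,R5}
Step 7: reserve R6 C 3 -> on_hand[A=29 B=42 C=50] avail[A=21 B=32 C=41] open={R1,R2,R3,R5,R6}
Step 8: commit R3 -> on_hand[A=21 B=42 C=50] avail[A=21 B=32 C=41] open={R1,R2,R5,R6}
Step 9: reserve R7 B 9 -> on_hand[A=21 B=42 C=50] avail[A=21 B=23 C=41] open={R1,R2,R5,R6,R7}
Step 10: reserve R8 B 7 -> on_hand[A=21 B=42 C=50] avail[A=21 B=16 C=41] open={R1,R2,R5,R6,R7,R8}
Step 11: commit R7 -> on_hand[A=21 B=33 C=50] avail[A=21 B=16 C=41] open={R1,R2,R5,R6,R8}
Step 12: reserve R9 B 1 -> on_hand[A=21 B=33 C=50] avail[A=21 B=15 C=41] open={R1,R2,R5,R6,R8,R9}
Step 13: reserve R10 A 4 -> on_hand[A=21 B=33 C=50] avail[A=17 B=15 C=41] open={R1,R10,R2,R5,R6,R8,R9}
Step 14: commit R10 -> on_hand[A=17 B=33 C=50] avail[A=17 B=15 C=41] open={R1,R2,R5,R6,R8,R9}
Step 15: reserve R11 C 6 -> on_hand[A=17 B=33 C=50] avail[A=17 B=15 C=35] open={R1,R11,R2,R5,R6,R8,R9}
Step 16: reserve R12 A 9 -> on_hand[A=17 B=33 C=50] avail[A=8 B=15 C=35] open={R1,R11,R12,R2,R5,R6,R8,R9}
Step 17: cancel R2 -> on_hand[A=17 B=33 C=50] avail[A=8 B=15 C=41] open={R1,R11,R12,R5,R6,R8,R9}
Step 18: cancel R6 -> on_hand[A=17 B=33 C=50] avail[A=8 B=15 C=44] open={R1,R11,R12,R5,R8,R9}
Final available[C] = 44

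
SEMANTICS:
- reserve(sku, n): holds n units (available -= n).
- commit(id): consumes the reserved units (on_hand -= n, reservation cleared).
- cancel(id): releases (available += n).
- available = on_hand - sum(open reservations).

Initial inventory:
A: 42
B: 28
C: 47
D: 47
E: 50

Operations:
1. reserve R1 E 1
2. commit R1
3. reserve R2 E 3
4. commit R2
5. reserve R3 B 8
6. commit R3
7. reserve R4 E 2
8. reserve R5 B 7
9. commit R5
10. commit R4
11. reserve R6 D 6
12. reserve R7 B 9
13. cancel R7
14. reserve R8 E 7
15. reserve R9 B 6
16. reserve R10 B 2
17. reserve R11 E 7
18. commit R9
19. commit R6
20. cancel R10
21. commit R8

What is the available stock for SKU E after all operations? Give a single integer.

Step 1: reserve R1 E 1 -> on_hand[A=42 B=28 C=47 D=47 E=50] avail[A=42 B=28 C=47 D=47 E=49] open={R1}
Step 2: commit R1 -> on_hand[A=42 B=28 C=47 D=47 E=49] avail[A=42 B=28 C=47 D=47 E=49] open={}
Step 3: reserve R2 E 3 -> on_hand[A=42 B=28 C=47 D=47 E=49] avail[A=42 B=28 C=47 D=47 E=46] open={R2}
Step 4: commit R2 -> on_hand[A=42 B=28 C=47 D=47 E=46] avail[A=42 B=28 C=47 D=47 E=46] open={}
Step 5: reserve R3 B 8 -> on_hand[A=42 B=28 C=47 D=47 E=46] avail[A=42 B=20 C=47 D=47 E=46] open={R3}
Step 6: commit R3 -> on_hand[A=42 B=20 C=47 D=47 E=46] avail[A=42 B=20 C=47 D=47 E=46] open={}
Step 7: reserve R4 E 2 -> on_hand[A=42 B=20 C=47 D=47 E=46] avail[A=42 B=20 C=47 D=47 E=44] open={R4}
Step 8: reserve R5 B 7 -> on_hand[A=42 B=20 C=47 D=47 E=46] avail[A=42 B=13 C=47 D=47 E=44] open={R4,R5}
Step 9: commit R5 -> on_hand[A=42 B=13 C=47 D=47 E=46] avail[A=42 B=13 C=47 D=47 E=44] open={R4}
Step 10: commit R4 -> on_hand[A=42 B=13 C=47 D=47 E=44] avail[A=42 B=13 C=47 D=47 E=44] open={}
Step 11: reserve R6 D 6 -> on_hand[A=42 B=13 C=47 D=47 E=44] avail[A=42 B=13 C=47 D=41 E=44] open={R6}
Step 12: reserve R7 B 9 -> on_hand[A=42 B=13 C=47 D=47 E=44] avail[A=42 B=4 C=47 D=41 E=44] open={R6,R7}
Step 13: cancel R7 -> on_hand[A=42 B=13 C=47 D=47 E=44] avail[A=42 B=13 C=47 D=41 E=44] open={R6}
Step 14: reserve R8 E 7 -> on_hand[A=42 B=13 C=47 D=47 E=44] avail[A=42 B=13 C=47 D=41 E=37] open={R6,R8}
Step 15: reserve R9 B 6 -> on_hand[A=42 B=13 C=47 D=47 E=44] avail[A=42 B=7 C=47 D=41 E=37] open={R6,R8,R9}
Step 16: reserve R10 B 2 -> on_hand[A=42 B=13 C=47 D=47 E=44] avail[A=42 B=5 C=47 D=41 E=37] open={R10,R6,R8,R9}
Step 17: reserve R11 E 7 -> on_hand[A=42 B=13 C=47 D=47 E=44] avail[A=42 B=5 C=47 D=41 E=30] open={R10,R11,R6,R8,R9}
Step 18: commit R9 -> on_hand[A=42 B=7 C=47 D=47 E=44] avail[A=42 B=5 C=47 D=41 E=30] open={R10,R11,R6,R8}
Step 19: commit R6 -> on_hand[A=42 B=7 C=47 D=41 E=44] avail[A=42 B=5 C=47 D=41 E=30] open={R10,R11,R8}
Step 20: cancel R10 -> on_hand[A=42 B=7 C=47 D=41 E=44] avail[A=42 B=7 C=47 D=41 E=30] open={R11,R8}
Step 21: commit R8 -> on_hand[A=42 B=7 C=47 D=41 E=37] avail[A=42 B=7 C=47 D=41 E=30] open={R11}
Final available[E] = 30

Answer: 30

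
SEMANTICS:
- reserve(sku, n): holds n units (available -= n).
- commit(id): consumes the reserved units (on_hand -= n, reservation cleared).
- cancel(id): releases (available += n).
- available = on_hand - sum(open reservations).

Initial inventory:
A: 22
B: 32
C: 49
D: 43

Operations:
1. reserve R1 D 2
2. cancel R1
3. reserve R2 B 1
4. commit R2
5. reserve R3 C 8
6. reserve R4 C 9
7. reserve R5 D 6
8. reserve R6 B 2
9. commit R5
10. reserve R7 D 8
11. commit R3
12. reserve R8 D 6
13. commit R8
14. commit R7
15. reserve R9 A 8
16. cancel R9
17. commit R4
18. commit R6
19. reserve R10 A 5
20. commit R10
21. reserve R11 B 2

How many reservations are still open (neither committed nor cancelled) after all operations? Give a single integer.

Answer: 1

Derivation:
Step 1: reserve R1 D 2 -> on_hand[A=22 B=32 C=49 D=43] avail[A=22 B=32 C=49 D=41] open={R1}
Step 2: cancel R1 -> on_hand[A=22 B=32 C=49 D=43] avail[A=22 B=32 C=49 D=43] open={}
Step 3: reserve R2 B 1 -> on_hand[A=22 B=32 C=49 D=43] avail[A=22 B=31 C=49 D=43] open={R2}
Step 4: commit R2 -> on_hand[A=22 B=31 C=49 D=43] avail[A=22 B=31 C=49 D=43] open={}
Step 5: reserve R3 C 8 -> on_hand[A=22 B=31 C=49 D=43] avail[A=22 B=31 C=41 D=43] open={R3}
Step 6: reserve R4 C 9 -> on_hand[A=22 B=31 C=49 D=43] avail[A=22 B=31 C=32 D=43] open={R3,R4}
Step 7: reserve R5 D 6 -> on_hand[A=22 B=31 C=49 D=43] avail[A=22 B=31 C=32 D=37] open={R3,R4,R5}
Step 8: reserve R6 B 2 -> on_hand[A=22 B=31 C=49 D=43] avail[A=22 B=29 C=32 D=37] open={R3,R4,R5,R6}
Step 9: commit R5 -> on_hand[A=22 B=31 C=49 D=37] avail[A=22 B=29 C=32 D=37] open={R3,R4,R6}
Step 10: reserve R7 D 8 -> on_hand[A=22 B=31 C=49 D=37] avail[A=22 B=29 C=32 D=29] open={R3,R4,R6,R7}
Step 11: commit R3 -> on_hand[A=22 B=31 C=41 D=37] avail[A=22 B=29 C=32 D=29] open={R4,R6,R7}
Step 12: reserve R8 D 6 -> on_hand[A=22 B=31 C=41 D=37] avail[A=22 B=29 C=32 D=23] open={R4,R6,R7,R8}
Step 13: commit R8 -> on_hand[A=22 B=31 C=41 D=31] avail[A=22 B=29 C=32 D=23] open={R4,R6,R7}
Step 14: commit R7 -> on_hand[A=22 B=31 C=41 D=23] avail[A=22 B=29 C=32 D=23] open={R4,R6}
Step 15: reserve R9 A 8 -> on_hand[A=22 B=31 C=41 D=23] avail[A=14 B=29 C=32 D=23] open={R4,R6,R9}
Step 16: cancel R9 -> on_hand[A=22 B=31 C=41 D=23] avail[A=22 B=29 C=32 D=23] open={R4,R6}
Step 17: commit R4 -> on_hand[A=22 B=31 C=32 D=23] avail[A=22 B=29 C=32 D=23] open={R6}
Step 18: commit R6 -> on_hand[A=22 B=29 C=32 D=23] avail[A=22 B=29 C=32 D=23] open={}
Step 19: reserve R10 A 5 -> on_hand[A=22 B=29 C=32 D=23] avail[A=17 B=29 C=32 D=23] open={R10}
Step 20: commit R10 -> on_hand[A=17 B=29 C=32 D=23] avail[A=17 B=29 C=32 D=23] open={}
Step 21: reserve R11 B 2 -> on_hand[A=17 B=29 C=32 D=23] avail[A=17 B=27 C=32 D=23] open={R11}
Open reservations: ['R11'] -> 1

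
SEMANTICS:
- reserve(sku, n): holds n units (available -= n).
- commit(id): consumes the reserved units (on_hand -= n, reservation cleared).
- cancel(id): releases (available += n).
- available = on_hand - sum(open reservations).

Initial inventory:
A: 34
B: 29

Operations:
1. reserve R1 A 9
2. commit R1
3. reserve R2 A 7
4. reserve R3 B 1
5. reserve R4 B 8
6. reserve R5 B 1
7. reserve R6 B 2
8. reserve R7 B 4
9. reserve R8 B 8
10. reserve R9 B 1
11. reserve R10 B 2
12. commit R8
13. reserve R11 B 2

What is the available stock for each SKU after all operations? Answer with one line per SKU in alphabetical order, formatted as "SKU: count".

Step 1: reserve R1 A 9 -> on_hand[A=34 B=29] avail[A=25 B=29] open={R1}
Step 2: commit R1 -> on_hand[A=25 B=29] avail[A=25 B=29] open={}
Step 3: reserve R2 A 7 -> on_hand[A=25 B=29] avail[A=18 B=29] open={R2}
Step 4: reserve R3 B 1 -> on_hand[A=25 B=29] avail[A=18 B=28] open={R2,R3}
Step 5: reserve R4 B 8 -> on_hand[A=25 B=29] avail[A=18 B=20] open={R2,R3,R4}
Step 6: reserve R5 B 1 -> on_hand[A=25 B=29] avail[A=18 B=19] open={R2,R3,R4,R5}
Step 7: reserve R6 B 2 -> on_hand[A=25 B=29] avail[A=18 B=17] open={R2,R3,R4,R5,R6}
Step 8: reserve R7 B 4 -> on_hand[A=25 B=29] avail[A=18 B=13] open={R2,R3,R4,R5,R6,R7}
Step 9: reserve R8 B 8 -> on_hand[A=25 B=29] avail[A=18 B=5] open={R2,R3,R4,R5,R6,R7,R8}
Step 10: reserve R9 B 1 -> on_hand[A=25 B=29] avail[A=18 B=4] open={R2,R3,R4,R5,R6,R7,R8,R9}
Step 11: reserve R10 B 2 -> on_hand[A=25 B=29] avail[A=18 B=2] open={R10,R2,R3,R4,R5,R6,R7,R8,R9}
Step 12: commit R8 -> on_hand[A=25 B=21] avail[A=18 B=2] open={R10,R2,R3,R4,R5,R6,R7,R9}
Step 13: reserve R11 B 2 -> on_hand[A=25 B=21] avail[A=18 B=0] open={R10,R11,R2,R3,R4,R5,R6,R7,R9}

Answer: A: 18
B: 0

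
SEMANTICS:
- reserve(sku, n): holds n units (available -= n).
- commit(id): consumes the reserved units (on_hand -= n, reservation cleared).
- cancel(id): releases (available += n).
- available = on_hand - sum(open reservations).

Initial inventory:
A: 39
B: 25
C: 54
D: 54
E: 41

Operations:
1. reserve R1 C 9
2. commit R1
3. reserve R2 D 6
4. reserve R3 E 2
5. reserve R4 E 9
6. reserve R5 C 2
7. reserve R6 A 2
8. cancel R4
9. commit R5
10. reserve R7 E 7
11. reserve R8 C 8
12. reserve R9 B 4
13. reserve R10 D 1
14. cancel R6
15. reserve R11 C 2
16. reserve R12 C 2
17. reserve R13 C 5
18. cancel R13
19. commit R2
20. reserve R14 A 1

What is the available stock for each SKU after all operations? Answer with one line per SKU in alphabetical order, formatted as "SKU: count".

Step 1: reserve R1 C 9 -> on_hand[A=39 B=25 C=54 D=54 E=41] avail[A=39 B=25 C=45 D=54 E=41] open={R1}
Step 2: commit R1 -> on_hand[A=39 B=25 C=45 D=54 E=41] avail[A=39 B=25 C=45 D=54 E=41] open={}
Step 3: reserve R2 D 6 -> on_hand[A=39 B=25 C=45 D=54 E=41] avail[A=39 B=25 C=45 D=48 E=41] open={R2}
Step 4: reserve R3 E 2 -> on_hand[A=39 B=25 C=45 D=54 E=41] avail[A=39 B=25 C=45 D=48 E=39] open={R2,R3}
Step 5: reserve R4 E 9 -> on_hand[A=39 B=25 C=45 D=54 E=41] avail[A=39 B=25 C=45 D=48 E=30] open={R2,R3,R4}
Step 6: reserve R5 C 2 -> on_hand[A=39 B=25 C=45 D=54 E=41] avail[A=39 B=25 C=43 D=48 E=30] open={R2,R3,R4,R5}
Step 7: reserve R6 A 2 -> on_hand[A=39 B=25 C=45 D=54 E=41] avail[A=37 B=25 C=43 D=48 E=30] open={R2,R3,R4,R5,R6}
Step 8: cancel R4 -> on_hand[A=39 B=25 C=45 D=54 E=41] avail[A=37 B=25 C=43 D=48 E=39] open={R2,R3,R5,R6}
Step 9: commit R5 -> on_hand[A=39 B=25 C=43 D=54 E=41] avail[A=37 B=25 C=43 D=48 E=39] open={R2,R3,R6}
Step 10: reserve R7 E 7 -> on_hand[A=39 B=25 C=43 D=54 E=41] avail[A=37 B=25 C=43 D=48 E=32] open={R2,R3,R6,R7}
Step 11: reserve R8 C 8 -> on_hand[A=39 B=25 C=43 D=54 E=41] avail[A=37 B=25 C=35 D=48 E=32] open={R2,R3,R6,R7,R8}
Step 12: reserve R9 B 4 -> on_hand[A=39 B=25 C=43 D=54 E=41] avail[A=37 B=21 C=35 D=48 E=32] open={R2,R3,R6,R7,R8,R9}
Step 13: reserve R10 D 1 -> on_hand[A=39 B=25 C=43 D=54 E=41] avail[A=37 B=21 C=35 D=47 E=32] open={R10,R2,R3,R6,R7,R8,R9}
Step 14: cancel R6 -> on_hand[A=39 B=25 C=43 D=54 E=41] avail[A=39 B=21 C=35 D=47 E=32] open={R10,R2,R3,R7,R8,R9}
Step 15: reserve R11 C 2 -> on_hand[A=39 B=25 C=43 D=54 E=41] avail[A=39 B=21 C=33 D=47 E=32] open={R10,R11,R2,R3,R7,R8,R9}
Step 16: reserve R12 C 2 -> on_hand[A=39 B=25 C=43 D=54 E=41] avail[A=39 B=21 C=31 D=47 E=32] open={R10,R11,R12,R2,R3,R7,R8,R9}
Step 17: reserve R13 C 5 -> on_hand[A=39 B=25 C=43 D=54 E=41] avail[A=39 B=21 C=26 D=47 E=32] open={R10,R11,R12,R13,R2,R3,R7,R8,R9}
Step 18: cancel R13 -> on_hand[A=39 B=25 C=43 D=54 E=41] avail[A=39 B=21 C=31 D=47 E=32] open={R10,R11,R12,R2,R3,R7,R8,R9}
Step 19: commit R2 -> on_hand[A=39 B=25 C=43 D=48 E=41] avail[A=39 B=21 C=31 D=47 E=32] open={R10,R11,R12,R3,R7,R8,R9}
Step 20: reserve R14 A 1 -> on_hand[A=39 B=25 C=43 D=48 E=41] avail[A=38 B=21 C=31 D=47 E=32] open={R10,R11,R12,R14,R3,R7,R8,R9}

Answer: A: 38
B: 21
C: 31
D: 47
E: 32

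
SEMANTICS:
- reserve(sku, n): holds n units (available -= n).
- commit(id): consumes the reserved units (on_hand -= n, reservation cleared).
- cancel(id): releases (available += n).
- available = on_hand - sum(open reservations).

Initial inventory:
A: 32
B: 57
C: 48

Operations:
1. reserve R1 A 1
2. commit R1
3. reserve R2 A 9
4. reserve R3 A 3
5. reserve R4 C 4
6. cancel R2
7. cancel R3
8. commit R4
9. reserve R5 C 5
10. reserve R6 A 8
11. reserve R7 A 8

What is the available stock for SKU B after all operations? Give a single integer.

Answer: 57

Derivation:
Step 1: reserve R1 A 1 -> on_hand[A=32 B=57 C=48] avail[A=31 B=57 C=48] open={R1}
Step 2: commit R1 -> on_hand[A=31 B=57 C=48] avail[A=31 B=57 C=48] open={}
Step 3: reserve R2 A 9 -> on_hand[A=31 B=57 C=48] avail[A=22 B=57 C=48] open={R2}
Step 4: reserve R3 A 3 -> on_hand[A=31 B=57 C=48] avail[A=19 B=57 C=48] open={R2,R3}
Step 5: reserve R4 C 4 -> on_hand[A=31 B=57 C=48] avail[A=19 B=57 C=44] open={R2,R3,R4}
Step 6: cancel R2 -> on_hand[A=31 B=57 C=48] avail[A=28 B=57 C=44] open={R3,R4}
Step 7: cancel R3 -> on_hand[A=31 B=57 C=48] avail[A=31 B=57 C=44] open={R4}
Step 8: commit R4 -> on_hand[A=31 B=57 C=44] avail[A=31 B=57 C=44] open={}
Step 9: reserve R5 C 5 -> on_hand[A=31 B=57 C=44] avail[A=31 B=57 C=39] open={R5}
Step 10: reserve R6 A 8 -> on_hand[A=31 B=57 C=44] avail[A=23 B=57 C=39] open={R5,R6}
Step 11: reserve R7 A 8 -> on_hand[A=31 B=57 C=44] avail[A=15 B=57 C=39] open={R5,R6,R7}
Final available[B] = 57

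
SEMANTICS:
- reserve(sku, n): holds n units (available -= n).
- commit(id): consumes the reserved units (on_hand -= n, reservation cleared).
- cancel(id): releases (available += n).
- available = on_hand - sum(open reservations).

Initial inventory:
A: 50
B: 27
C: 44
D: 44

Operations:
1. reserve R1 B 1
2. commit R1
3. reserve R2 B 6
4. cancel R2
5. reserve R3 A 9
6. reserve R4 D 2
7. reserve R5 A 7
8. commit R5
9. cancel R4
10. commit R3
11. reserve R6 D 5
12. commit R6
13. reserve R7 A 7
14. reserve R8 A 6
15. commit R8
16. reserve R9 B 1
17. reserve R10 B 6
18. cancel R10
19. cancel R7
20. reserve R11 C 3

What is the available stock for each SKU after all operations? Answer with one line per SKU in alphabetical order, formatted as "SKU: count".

Step 1: reserve R1 B 1 -> on_hand[A=50 B=27 C=44 D=44] avail[A=50 B=26 C=44 D=44] open={R1}
Step 2: commit R1 -> on_hand[A=50 B=26 C=44 D=44] avail[A=50 B=26 C=44 D=44] open={}
Step 3: reserve R2 B 6 -> on_hand[A=50 B=26 C=44 D=44] avail[A=50 B=20 C=44 D=44] open={R2}
Step 4: cancel R2 -> on_hand[A=50 B=26 C=44 D=44] avail[A=50 B=26 C=44 D=44] open={}
Step 5: reserve R3 A 9 -> on_hand[A=50 B=26 C=44 D=44] avail[A=41 B=26 C=44 D=44] open={R3}
Step 6: reserve R4 D 2 -> on_hand[A=50 B=26 C=44 D=44] avail[A=41 B=26 C=44 D=42] open={R3,R4}
Step 7: reserve R5 A 7 -> on_hand[A=50 B=26 C=44 D=44] avail[A=34 B=26 C=44 D=42] open={R3,R4,R5}
Step 8: commit R5 -> on_hand[A=43 B=26 C=44 D=44] avail[A=34 B=26 C=44 D=42] open={R3,R4}
Step 9: cancel R4 -> on_hand[A=43 B=26 C=44 D=44] avail[A=34 B=26 C=44 D=44] open={R3}
Step 10: commit R3 -> on_hand[A=34 B=26 C=44 D=44] avail[A=34 B=26 C=44 D=44] open={}
Step 11: reserve R6 D 5 -> on_hand[A=34 B=26 C=44 D=44] avail[A=34 B=26 C=44 D=39] open={R6}
Step 12: commit R6 -> on_hand[A=34 B=26 C=44 D=39] avail[A=34 B=26 C=44 D=39] open={}
Step 13: reserve R7 A 7 -> on_hand[A=34 B=26 C=44 D=39] avail[A=27 B=26 C=44 D=39] open={R7}
Step 14: reserve R8 A 6 -> on_hand[A=34 B=26 C=44 D=39] avail[A=21 B=26 C=44 D=39] open={R7,R8}
Step 15: commit R8 -> on_hand[A=28 B=26 C=44 D=39] avail[A=21 B=26 C=44 D=39] open={R7}
Step 16: reserve R9 B 1 -> on_hand[A=28 B=26 C=44 D=39] avail[A=21 B=25 C=44 D=39] open={R7,R9}
Step 17: reserve R10 B 6 -> on_hand[A=28 B=26 C=44 D=39] avail[A=21 B=19 C=44 D=39] open={R10,R7,R9}
Step 18: cancel R10 -> on_hand[A=28 B=26 C=44 D=39] avail[A=21 B=25 C=44 D=39] open={R7,R9}
Step 19: cancel R7 -> on_hand[A=28 B=26 C=44 D=39] avail[A=28 B=25 C=44 D=39] open={R9}
Step 20: reserve R11 C 3 -> on_hand[A=28 B=26 C=44 D=39] avail[A=28 B=25 C=41 D=39] open={R11,R9}

Answer: A: 28
B: 25
C: 41
D: 39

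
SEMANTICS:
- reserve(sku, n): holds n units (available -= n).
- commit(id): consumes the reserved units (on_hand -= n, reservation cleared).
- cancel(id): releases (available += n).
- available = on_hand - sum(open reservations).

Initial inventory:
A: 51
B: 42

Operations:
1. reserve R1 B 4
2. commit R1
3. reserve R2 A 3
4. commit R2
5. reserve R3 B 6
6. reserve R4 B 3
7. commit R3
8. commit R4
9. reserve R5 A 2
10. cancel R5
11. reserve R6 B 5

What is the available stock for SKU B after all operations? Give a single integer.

Answer: 24

Derivation:
Step 1: reserve R1 B 4 -> on_hand[A=51 B=42] avail[A=51 B=38] open={R1}
Step 2: commit R1 -> on_hand[A=51 B=38] avail[A=51 B=38] open={}
Step 3: reserve R2 A 3 -> on_hand[A=51 B=38] avail[A=48 B=38] open={R2}
Step 4: commit R2 -> on_hand[A=48 B=38] avail[A=48 B=38] open={}
Step 5: reserve R3 B 6 -> on_hand[A=48 B=38] avail[A=48 B=32] open={R3}
Step 6: reserve R4 B 3 -> on_hand[A=48 B=38] avail[A=48 B=29] open={R3,R4}
Step 7: commit R3 -> on_hand[A=48 B=32] avail[A=48 B=29] open={R4}
Step 8: commit R4 -> on_hand[A=48 B=29] avail[A=48 B=29] open={}
Step 9: reserve R5 A 2 -> on_hand[A=48 B=29] avail[A=46 B=29] open={R5}
Step 10: cancel R5 -> on_hand[A=48 B=29] avail[A=48 B=29] open={}
Step 11: reserve R6 B 5 -> on_hand[A=48 B=29] avail[A=48 B=24] open={R6}
Final available[B] = 24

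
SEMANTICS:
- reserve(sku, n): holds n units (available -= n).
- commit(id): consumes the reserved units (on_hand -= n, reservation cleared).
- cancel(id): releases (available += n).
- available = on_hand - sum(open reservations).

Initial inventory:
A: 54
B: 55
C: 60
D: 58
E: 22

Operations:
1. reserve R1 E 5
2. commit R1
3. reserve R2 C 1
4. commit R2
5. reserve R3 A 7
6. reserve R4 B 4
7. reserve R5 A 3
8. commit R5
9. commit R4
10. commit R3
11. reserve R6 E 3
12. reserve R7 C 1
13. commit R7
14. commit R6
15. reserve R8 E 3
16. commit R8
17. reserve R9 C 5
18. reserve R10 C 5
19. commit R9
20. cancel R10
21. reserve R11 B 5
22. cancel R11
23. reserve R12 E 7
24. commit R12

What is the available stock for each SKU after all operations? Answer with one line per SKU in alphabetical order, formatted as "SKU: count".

Answer: A: 44
B: 51
C: 53
D: 58
E: 4

Derivation:
Step 1: reserve R1 E 5 -> on_hand[A=54 B=55 C=60 D=58 E=22] avail[A=54 B=55 C=60 D=58 E=17] open={R1}
Step 2: commit R1 -> on_hand[A=54 B=55 C=60 D=58 E=17] avail[A=54 B=55 C=60 D=58 E=17] open={}
Step 3: reserve R2 C 1 -> on_hand[A=54 B=55 C=60 D=58 E=17] avail[A=54 B=55 C=59 D=58 E=17] open={R2}
Step 4: commit R2 -> on_hand[A=54 B=55 C=59 D=58 E=17] avail[A=54 B=55 C=59 D=58 E=17] open={}
Step 5: reserve R3 A 7 -> on_hand[A=54 B=55 C=59 D=58 E=17] avail[A=47 B=55 C=59 D=58 E=17] open={R3}
Step 6: reserve R4 B 4 -> on_hand[A=54 B=55 C=59 D=58 E=17] avail[A=47 B=51 C=59 D=58 E=17] open={R3,R4}
Step 7: reserve R5 A 3 -> on_hand[A=54 B=55 C=59 D=58 E=17] avail[A=44 B=51 C=59 D=58 E=17] open={R3,R4,R5}
Step 8: commit R5 -> on_hand[A=51 B=55 C=59 D=58 E=17] avail[A=44 B=51 C=59 D=58 E=17] open={R3,R4}
Step 9: commit R4 -> on_hand[A=51 B=51 C=59 D=58 E=17] avail[A=44 B=51 C=59 D=58 E=17] open={R3}
Step 10: commit R3 -> on_hand[A=44 B=51 C=59 D=58 E=17] avail[A=44 B=51 C=59 D=58 E=17] open={}
Step 11: reserve R6 E 3 -> on_hand[A=44 B=51 C=59 D=58 E=17] avail[A=44 B=51 C=59 D=58 E=14] open={R6}
Step 12: reserve R7 C 1 -> on_hand[A=44 B=51 C=59 D=58 E=17] avail[A=44 B=51 C=58 D=58 E=14] open={R6,R7}
Step 13: commit R7 -> on_hand[A=44 B=51 C=58 D=58 E=17] avail[A=44 B=51 C=58 D=58 E=14] open={R6}
Step 14: commit R6 -> on_hand[A=44 B=51 C=58 D=58 E=14] avail[A=44 B=51 C=58 D=58 E=14] open={}
Step 15: reserve R8 E 3 -> on_hand[A=44 B=51 C=58 D=58 E=14] avail[A=44 B=51 C=58 D=58 E=11] open={R8}
Step 16: commit R8 -> on_hand[A=44 B=51 C=58 D=58 E=11] avail[A=44 B=51 C=58 D=58 E=11] open={}
Step 17: reserve R9 C 5 -> on_hand[A=44 B=51 C=58 D=58 E=11] avail[A=44 B=51 C=53 D=58 E=11] open={R9}
Step 18: reserve R10 C 5 -> on_hand[A=44 B=51 C=58 D=58 E=11] avail[A=44 B=51 C=48 D=58 E=11] open={R10,R9}
Step 19: commit R9 -> on_hand[A=44 B=51 C=53 D=58 E=11] avail[A=44 B=51 C=48 D=58 E=11] open={R10}
Step 20: cancel R10 -> on_hand[A=44 B=51 C=53 D=58 E=11] avail[A=44 B=51 C=53 D=58 E=11] open={}
Step 21: reserve R11 B 5 -> on_hand[A=44 B=51 C=53 D=58 E=11] avail[A=44 B=46 C=53 D=58 E=11] open={R11}
Step 22: cancel R11 -> on_hand[A=44 B=51 C=53 D=58 E=11] avail[A=44 B=51 C=53 D=58 E=11] open={}
Step 23: reserve R12 E 7 -> on_hand[A=44 B=51 C=53 D=58 E=11] avail[A=44 B=51 C=53 D=58 E=4] open={R12}
Step 24: commit R12 -> on_hand[A=44 B=51 C=53 D=58 E=4] avail[A=44 B=51 C=53 D=58 E=4] open={}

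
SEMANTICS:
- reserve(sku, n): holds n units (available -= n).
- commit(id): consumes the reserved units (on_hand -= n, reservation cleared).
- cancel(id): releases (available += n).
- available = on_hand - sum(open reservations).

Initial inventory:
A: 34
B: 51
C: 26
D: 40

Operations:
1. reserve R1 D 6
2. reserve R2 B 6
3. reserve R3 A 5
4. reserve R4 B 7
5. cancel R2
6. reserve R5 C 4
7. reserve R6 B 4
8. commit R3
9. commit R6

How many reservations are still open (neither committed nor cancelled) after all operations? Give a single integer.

Answer: 3

Derivation:
Step 1: reserve R1 D 6 -> on_hand[A=34 B=51 C=26 D=40] avail[A=34 B=51 C=26 D=34] open={R1}
Step 2: reserve R2 B 6 -> on_hand[A=34 B=51 C=26 D=40] avail[A=34 B=45 C=26 D=34] open={R1,R2}
Step 3: reserve R3 A 5 -> on_hand[A=34 B=51 C=26 D=40] avail[A=29 B=45 C=26 D=34] open={R1,R2,R3}
Step 4: reserve R4 B 7 -> on_hand[A=34 B=51 C=26 D=40] avail[A=29 B=38 C=26 D=34] open={R1,R2,R3,R4}
Step 5: cancel R2 -> on_hand[A=34 B=51 C=26 D=40] avail[A=29 B=44 C=26 D=34] open={R1,R3,R4}
Step 6: reserve R5 C 4 -> on_hand[A=34 B=51 C=26 D=40] avail[A=29 B=44 C=22 D=34] open={R1,R3,R4,R5}
Step 7: reserve R6 B 4 -> on_hand[A=34 B=51 C=26 D=40] avail[A=29 B=40 C=22 D=34] open={R1,R3,R4,R5,R6}
Step 8: commit R3 -> on_hand[A=29 B=51 C=26 D=40] avail[A=29 B=40 C=22 D=34] open={R1,R4,R5,R6}
Step 9: commit R6 -> on_hand[A=29 B=47 C=26 D=40] avail[A=29 B=40 C=22 D=34] open={R1,R4,R5}
Open reservations: ['R1', 'R4', 'R5'] -> 3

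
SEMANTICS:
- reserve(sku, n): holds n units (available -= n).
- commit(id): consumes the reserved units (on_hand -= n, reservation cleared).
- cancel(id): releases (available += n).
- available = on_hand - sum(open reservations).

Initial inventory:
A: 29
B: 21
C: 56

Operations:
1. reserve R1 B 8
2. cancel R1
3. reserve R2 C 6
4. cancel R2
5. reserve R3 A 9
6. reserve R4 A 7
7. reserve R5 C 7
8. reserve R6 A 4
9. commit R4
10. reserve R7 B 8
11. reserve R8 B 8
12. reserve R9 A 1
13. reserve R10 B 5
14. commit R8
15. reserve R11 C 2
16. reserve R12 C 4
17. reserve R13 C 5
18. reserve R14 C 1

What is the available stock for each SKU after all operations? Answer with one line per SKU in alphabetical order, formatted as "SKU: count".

Step 1: reserve R1 B 8 -> on_hand[A=29 B=21 C=56] avail[A=29 B=13 C=56] open={R1}
Step 2: cancel R1 -> on_hand[A=29 B=21 C=56] avail[A=29 B=21 C=56] open={}
Step 3: reserve R2 C 6 -> on_hand[A=29 B=21 C=56] avail[A=29 B=21 C=50] open={R2}
Step 4: cancel R2 -> on_hand[A=29 B=21 C=56] avail[A=29 B=21 C=56] open={}
Step 5: reserve R3 A 9 -> on_hand[A=29 B=21 C=56] avail[A=20 B=21 C=56] open={R3}
Step 6: reserve R4 A 7 -> on_hand[A=29 B=21 C=56] avail[A=13 B=21 C=56] open={R3,R4}
Step 7: reserve R5 C 7 -> on_hand[A=29 B=21 C=56] avail[A=13 B=21 C=49] open={R3,R4,R5}
Step 8: reserve R6 A 4 -> on_hand[A=29 B=21 C=56] avail[A=9 B=21 C=49] open={R3,R4,R5,R6}
Step 9: commit R4 -> on_hand[A=22 B=21 C=56] avail[A=9 B=21 C=49] open={R3,R5,R6}
Step 10: reserve R7 B 8 -> on_hand[A=22 B=21 C=56] avail[A=9 B=13 C=49] open={R3,R5,R6,R7}
Step 11: reserve R8 B 8 -> on_hand[A=22 B=21 C=56] avail[A=9 B=5 C=49] open={R3,R5,R6,R7,R8}
Step 12: reserve R9 A 1 -> on_hand[A=22 B=21 C=56] avail[A=8 B=5 C=49] open={R3,R5,R6,R7,R8,R9}
Step 13: reserve R10 B 5 -> on_hand[A=22 B=21 C=56] avail[A=8 B=0 C=49] open={R10,R3,R5,R6,R7,R8,R9}
Step 14: commit R8 -> on_hand[A=22 B=13 C=56] avail[A=8 B=0 C=49] open={R10,R3,R5,R6,R7,R9}
Step 15: reserve R11 C 2 -> on_hand[A=22 B=13 C=56] avail[A=8 B=0 C=47] open={R10,R11,R3,R5,R6,R7,R9}
Step 16: reserve R12 C 4 -> on_hand[A=22 B=13 C=56] avail[A=8 B=0 C=43] open={R10,R11,R12,R3,R5,R6,R7,R9}
Step 17: reserve R13 C 5 -> on_hand[A=22 B=13 C=56] avail[A=8 B=0 C=38] open={R10,R11,R12,R13,R3,R5,R6,R7,R9}
Step 18: reserve R14 C 1 -> on_hand[A=22 B=13 C=56] avail[A=8 B=0 C=37] open={R10,R11,R12,R13,R14,R3,R5,R6,R7,R9}

Answer: A: 8
B: 0
C: 37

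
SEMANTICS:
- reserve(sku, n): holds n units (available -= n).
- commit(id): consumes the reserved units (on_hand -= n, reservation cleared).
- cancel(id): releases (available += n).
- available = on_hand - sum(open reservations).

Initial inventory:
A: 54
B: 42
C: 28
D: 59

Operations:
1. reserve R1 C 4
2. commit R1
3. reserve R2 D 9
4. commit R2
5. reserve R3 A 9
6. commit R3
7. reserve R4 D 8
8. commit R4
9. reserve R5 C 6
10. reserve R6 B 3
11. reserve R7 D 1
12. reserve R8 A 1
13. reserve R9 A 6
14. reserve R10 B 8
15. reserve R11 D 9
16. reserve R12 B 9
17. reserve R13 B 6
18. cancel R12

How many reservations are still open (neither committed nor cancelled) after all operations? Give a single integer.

Answer: 8

Derivation:
Step 1: reserve R1 C 4 -> on_hand[A=54 B=42 C=28 D=59] avail[A=54 B=42 C=24 D=59] open={R1}
Step 2: commit R1 -> on_hand[A=54 B=42 C=24 D=59] avail[A=54 B=42 C=24 D=59] open={}
Step 3: reserve R2 D 9 -> on_hand[A=54 B=42 C=24 D=59] avail[A=54 B=42 C=24 D=50] open={R2}
Step 4: commit R2 -> on_hand[A=54 B=42 C=24 D=50] avail[A=54 B=42 C=24 D=50] open={}
Step 5: reserve R3 A 9 -> on_hand[A=54 B=42 C=24 D=50] avail[A=45 B=42 C=24 D=50] open={R3}
Step 6: commit R3 -> on_hand[A=45 B=42 C=24 D=50] avail[A=45 B=42 C=24 D=50] open={}
Step 7: reserve R4 D 8 -> on_hand[A=45 B=42 C=24 D=50] avail[A=45 B=42 C=24 D=42] open={R4}
Step 8: commit R4 -> on_hand[A=45 B=42 C=24 D=42] avail[A=45 B=42 C=24 D=42] open={}
Step 9: reserve R5 C 6 -> on_hand[A=45 B=42 C=24 D=42] avail[A=45 B=42 C=18 D=42] open={R5}
Step 10: reserve R6 B 3 -> on_hand[A=45 B=42 C=24 D=42] avail[A=45 B=39 C=18 D=42] open={R5,R6}
Step 11: reserve R7 D 1 -> on_hand[A=45 B=42 C=24 D=42] avail[A=45 B=39 C=18 D=41] open={R5,R6,R7}
Step 12: reserve R8 A 1 -> on_hand[A=45 B=42 C=24 D=42] avail[A=44 B=39 C=18 D=41] open={R5,R6,R7,R8}
Step 13: reserve R9 A 6 -> on_hand[A=45 B=42 C=24 D=42] avail[A=38 B=39 C=18 D=41] open={R5,R6,R7,R8,R9}
Step 14: reserve R10 B 8 -> on_hand[A=45 B=42 C=24 D=42] avail[A=38 B=31 C=18 D=41] open={R10,R5,R6,R7,R8,R9}
Step 15: reserve R11 D 9 -> on_hand[A=45 B=42 C=24 D=42] avail[A=38 B=31 C=18 D=32] open={R10,R11,R5,R6,R7,R8,R9}
Step 16: reserve R12 B 9 -> on_hand[A=45 B=42 C=24 D=42] avail[A=38 B=22 C=18 D=32] open={R10,R11,R12,R5,R6,R7,R8,R9}
Step 17: reserve R13 B 6 -> on_hand[A=45 B=42 C=24 D=42] avail[A=38 B=16 C=18 D=32] open={R10,R11,R12,R13,R5,R6,R7,R8,R9}
Step 18: cancel R12 -> on_hand[A=45 B=42 C=24 D=42] avail[A=38 B=25 C=18 D=32] open={R10,R11,R13,R5,R6,R7,R8,R9}
Open reservations: ['R10', 'R11', 'R13', 'R5', 'R6', 'R7', 'R8', 'R9'] -> 8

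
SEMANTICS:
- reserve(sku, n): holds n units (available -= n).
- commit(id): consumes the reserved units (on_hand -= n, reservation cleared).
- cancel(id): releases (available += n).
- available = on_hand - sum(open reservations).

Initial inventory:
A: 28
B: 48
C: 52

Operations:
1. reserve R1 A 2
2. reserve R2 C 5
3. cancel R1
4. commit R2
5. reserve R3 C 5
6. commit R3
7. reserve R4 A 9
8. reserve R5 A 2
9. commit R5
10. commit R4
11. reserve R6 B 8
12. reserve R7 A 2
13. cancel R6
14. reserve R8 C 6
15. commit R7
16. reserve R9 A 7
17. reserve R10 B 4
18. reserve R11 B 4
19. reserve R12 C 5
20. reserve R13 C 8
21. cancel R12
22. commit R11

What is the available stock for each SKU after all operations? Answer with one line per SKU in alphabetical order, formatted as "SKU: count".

Step 1: reserve R1 A 2 -> on_hand[A=28 B=48 C=52] avail[A=26 B=48 C=52] open={R1}
Step 2: reserve R2 C 5 -> on_hand[A=28 B=48 C=52] avail[A=26 B=48 C=47] open={R1,R2}
Step 3: cancel R1 -> on_hand[A=28 B=48 C=52] avail[A=28 B=48 C=47] open={R2}
Step 4: commit R2 -> on_hand[A=28 B=48 C=47] avail[A=28 B=48 C=47] open={}
Step 5: reserve R3 C 5 -> on_hand[A=28 B=48 C=47] avail[A=28 B=48 C=42] open={R3}
Step 6: commit R3 -> on_hand[A=28 B=48 C=42] avail[A=28 B=48 C=42] open={}
Step 7: reserve R4 A 9 -> on_hand[A=28 B=48 C=42] avail[A=19 B=48 C=42] open={R4}
Step 8: reserve R5 A 2 -> on_hand[A=28 B=48 C=42] avail[A=17 B=48 C=42] open={R4,R5}
Step 9: commit R5 -> on_hand[A=26 B=48 C=42] avail[A=17 B=48 C=42] open={R4}
Step 10: commit R4 -> on_hand[A=17 B=48 C=42] avail[A=17 B=48 C=42] open={}
Step 11: reserve R6 B 8 -> on_hand[A=17 B=48 C=42] avail[A=17 B=40 C=42] open={R6}
Step 12: reserve R7 A 2 -> on_hand[A=17 B=48 C=42] avail[A=15 B=40 C=42] open={R6,R7}
Step 13: cancel R6 -> on_hand[A=17 B=48 C=42] avail[A=15 B=48 C=42] open={R7}
Step 14: reserve R8 C 6 -> on_hand[A=17 B=48 C=42] avail[A=15 B=48 C=36] open={R7,R8}
Step 15: commit R7 -> on_hand[A=15 B=48 C=42] avail[A=15 B=48 C=36] open={R8}
Step 16: reserve R9 A 7 -> on_hand[A=15 B=48 C=42] avail[A=8 B=48 C=36] open={R8,R9}
Step 17: reserve R10 B 4 -> on_hand[A=15 B=48 C=42] avail[A=8 B=44 C=36] open={R10,R8,R9}
Step 18: reserve R11 B 4 -> on_hand[A=15 B=48 C=42] avail[A=8 B=40 C=36] open={R10,R11,R8,R9}
Step 19: reserve R12 C 5 -> on_hand[A=15 B=48 C=42] avail[A=8 B=40 C=31] open={R10,R11,R12,R8,R9}
Step 20: reserve R13 C 8 -> on_hand[A=15 B=48 C=42] avail[A=8 B=40 C=23] open={R10,R11,R12,R13,R8,R9}
Step 21: cancel R12 -> on_hand[A=15 B=48 C=42] avail[A=8 B=40 C=28] open={R10,R11,R13,R8,R9}
Step 22: commit R11 -> on_hand[A=15 B=44 C=42] avail[A=8 B=40 C=28] open={R10,R13,R8,R9}

Answer: A: 8
B: 40
C: 28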